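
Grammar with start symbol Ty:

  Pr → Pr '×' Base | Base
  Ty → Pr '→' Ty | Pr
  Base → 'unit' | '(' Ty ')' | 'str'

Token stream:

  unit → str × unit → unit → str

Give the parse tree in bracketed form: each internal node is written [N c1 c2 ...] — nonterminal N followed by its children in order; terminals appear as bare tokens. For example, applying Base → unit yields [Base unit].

Ty
Pr → Ty
Base → Ty
unit → Ty
unit → Pr → Ty
unit → Pr × Base → Ty
unit → Base × Base → Ty
unit → str × Base → Ty
unit → str × unit → Ty
unit → str × unit → Pr → Ty
unit → str × unit → Base → Ty
unit → str × unit → unit → Ty
unit → str × unit → unit → Pr
unit → str × unit → unit → Base
unit → str × unit → unit → str

[Ty [Pr [Base unit]] → [Ty [Pr [Pr [Base str]] × [Base unit]] → [Ty [Pr [Base unit]] → [Ty [Pr [Base str]]]]]]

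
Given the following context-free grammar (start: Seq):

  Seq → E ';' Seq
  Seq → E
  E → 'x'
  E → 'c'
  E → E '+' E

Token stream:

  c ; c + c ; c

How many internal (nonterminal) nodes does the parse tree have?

8

[Seq [E c] ; [Seq [E [E c] + [E c]] ; [Seq [E c]]]]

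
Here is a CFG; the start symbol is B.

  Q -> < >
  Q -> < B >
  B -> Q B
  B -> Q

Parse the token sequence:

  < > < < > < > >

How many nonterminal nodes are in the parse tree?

[B [Q < >] [B [Q < [B [Q < >] [B [Q < >]]] >]]]

8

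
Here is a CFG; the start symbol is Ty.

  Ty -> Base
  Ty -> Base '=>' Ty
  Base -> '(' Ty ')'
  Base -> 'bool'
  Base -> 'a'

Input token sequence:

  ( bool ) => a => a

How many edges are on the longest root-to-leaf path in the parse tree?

[Ty [Base ( [Ty [Base bool]] )] => [Ty [Base a] => [Ty [Base a]]]]

4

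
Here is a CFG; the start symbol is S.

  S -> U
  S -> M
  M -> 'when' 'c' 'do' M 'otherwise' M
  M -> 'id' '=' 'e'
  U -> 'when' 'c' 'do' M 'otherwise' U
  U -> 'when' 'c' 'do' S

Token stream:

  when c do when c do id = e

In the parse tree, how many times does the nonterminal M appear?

1

[S [U when c do [S [U when c do [S [M id = e]]]]]]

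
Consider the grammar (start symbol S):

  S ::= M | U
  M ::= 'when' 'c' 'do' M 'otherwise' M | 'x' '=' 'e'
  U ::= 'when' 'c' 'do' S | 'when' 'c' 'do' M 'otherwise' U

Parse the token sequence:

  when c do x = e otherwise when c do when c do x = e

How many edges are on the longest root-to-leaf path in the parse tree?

[S [U when c do [M x = e] otherwise [U when c do [S [U when c do [S [M x = e]]]]]]]

7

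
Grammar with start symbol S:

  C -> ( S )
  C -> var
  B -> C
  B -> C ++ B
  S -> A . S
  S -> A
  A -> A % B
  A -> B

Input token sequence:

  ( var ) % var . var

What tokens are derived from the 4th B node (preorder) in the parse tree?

[S [A [A [B [C ( [S [A [B [C var]]]] )]]] % [B [C var]]] . [S [A [B [C var]]]]]

var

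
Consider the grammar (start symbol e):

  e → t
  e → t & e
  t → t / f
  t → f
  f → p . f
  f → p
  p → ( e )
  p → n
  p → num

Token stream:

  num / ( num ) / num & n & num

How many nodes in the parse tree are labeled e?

4

[e [t [t [t [f [p num]]] / [f [p ( [e [t [f [p num]]]] )]]] / [f [p num]]] & [e [t [f [p n]]] & [e [t [f [p num]]]]]]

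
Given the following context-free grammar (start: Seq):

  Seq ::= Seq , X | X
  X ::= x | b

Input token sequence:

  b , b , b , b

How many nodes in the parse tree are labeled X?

4

[Seq [Seq [Seq [Seq [X b]] , [X b]] , [X b]] , [X b]]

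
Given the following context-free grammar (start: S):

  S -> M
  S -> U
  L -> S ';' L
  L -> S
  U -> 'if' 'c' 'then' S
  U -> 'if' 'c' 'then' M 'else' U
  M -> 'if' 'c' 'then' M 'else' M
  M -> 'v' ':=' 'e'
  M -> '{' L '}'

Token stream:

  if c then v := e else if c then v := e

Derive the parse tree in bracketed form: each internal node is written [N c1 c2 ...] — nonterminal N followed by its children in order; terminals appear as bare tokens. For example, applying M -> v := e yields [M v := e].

[S [U if c then [M v := e] else [U if c then [S [M v := e]]]]]

S
U
if c then M else U
if c then v := e else U
if c then v := e else if c then S
if c then v := e else if c then M
if c then v := e else if c then v := e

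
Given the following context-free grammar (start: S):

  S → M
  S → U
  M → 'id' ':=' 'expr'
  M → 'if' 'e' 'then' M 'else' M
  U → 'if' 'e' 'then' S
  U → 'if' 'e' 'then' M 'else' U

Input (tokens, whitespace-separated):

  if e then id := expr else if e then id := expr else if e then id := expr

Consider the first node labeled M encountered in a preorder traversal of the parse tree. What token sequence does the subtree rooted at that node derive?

[S [U if e then [M id := expr] else [U if e then [M id := expr] else [U if e then [S [M id := expr]]]]]]

id := expr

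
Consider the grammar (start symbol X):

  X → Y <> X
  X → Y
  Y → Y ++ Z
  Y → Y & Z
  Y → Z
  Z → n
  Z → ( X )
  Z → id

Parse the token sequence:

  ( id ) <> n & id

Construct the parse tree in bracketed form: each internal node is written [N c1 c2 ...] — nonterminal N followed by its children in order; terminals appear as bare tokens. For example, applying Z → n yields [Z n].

[X [Y [Z ( [X [Y [Z id]]] )]] <> [X [Y [Y [Z n]] & [Z id]]]]

X
Y <> X
Z <> X
( X ) <> X
( Y ) <> X
( Z ) <> X
( id ) <> X
( id ) <> Y
( id ) <> Y & Z
( id ) <> Z & Z
( id ) <> n & Z
( id ) <> n & id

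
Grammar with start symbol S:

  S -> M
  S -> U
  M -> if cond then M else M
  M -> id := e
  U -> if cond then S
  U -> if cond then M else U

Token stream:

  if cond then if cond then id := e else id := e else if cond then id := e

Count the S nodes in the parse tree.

2

[S [U if cond then [M if cond then [M id := e] else [M id := e]] else [U if cond then [S [M id := e]]]]]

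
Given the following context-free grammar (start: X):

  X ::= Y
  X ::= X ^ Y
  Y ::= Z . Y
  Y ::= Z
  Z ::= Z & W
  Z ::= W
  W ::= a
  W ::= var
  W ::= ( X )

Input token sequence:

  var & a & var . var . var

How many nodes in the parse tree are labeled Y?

3

[X [Y [Z [Z [Z [W var]] & [W a]] & [W var]] . [Y [Z [W var]] . [Y [Z [W var]]]]]]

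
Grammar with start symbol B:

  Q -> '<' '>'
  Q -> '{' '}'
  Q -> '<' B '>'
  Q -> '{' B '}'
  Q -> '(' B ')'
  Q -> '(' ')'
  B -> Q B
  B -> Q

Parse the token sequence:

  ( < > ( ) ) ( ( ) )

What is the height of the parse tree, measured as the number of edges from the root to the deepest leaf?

5

[B [Q ( [B [Q < >] [B [Q ( )]]] )] [B [Q ( [B [Q ( )]] )]]]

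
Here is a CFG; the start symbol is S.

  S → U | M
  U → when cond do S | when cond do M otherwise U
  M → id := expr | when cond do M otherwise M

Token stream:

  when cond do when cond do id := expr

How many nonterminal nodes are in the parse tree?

6

[S [U when cond do [S [U when cond do [S [M id := expr]]]]]]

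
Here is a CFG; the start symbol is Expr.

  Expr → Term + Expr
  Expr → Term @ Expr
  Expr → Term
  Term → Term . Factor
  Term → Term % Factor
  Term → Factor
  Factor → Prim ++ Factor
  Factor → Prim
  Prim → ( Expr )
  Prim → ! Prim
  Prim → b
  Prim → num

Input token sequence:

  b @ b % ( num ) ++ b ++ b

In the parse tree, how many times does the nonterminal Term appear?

4

[Expr [Term [Factor [Prim b]]] @ [Expr [Term [Term [Factor [Prim b]]] % [Factor [Prim ( [Expr [Term [Factor [Prim num]]]] )] ++ [Factor [Prim b] ++ [Factor [Prim b]]]]]]]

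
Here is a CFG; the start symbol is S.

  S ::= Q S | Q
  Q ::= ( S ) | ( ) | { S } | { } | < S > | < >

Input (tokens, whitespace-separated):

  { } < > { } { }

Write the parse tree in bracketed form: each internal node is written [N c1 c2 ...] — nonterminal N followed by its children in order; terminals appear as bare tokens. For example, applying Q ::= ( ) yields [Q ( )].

[S [Q { }] [S [Q < >] [S [Q { }] [S [Q { }]]]]]

S
Q S
{ } S
{ } Q S
{ } < > S
{ } < > Q S
{ } < > { } S
{ } < > { } Q
{ } < > { } { }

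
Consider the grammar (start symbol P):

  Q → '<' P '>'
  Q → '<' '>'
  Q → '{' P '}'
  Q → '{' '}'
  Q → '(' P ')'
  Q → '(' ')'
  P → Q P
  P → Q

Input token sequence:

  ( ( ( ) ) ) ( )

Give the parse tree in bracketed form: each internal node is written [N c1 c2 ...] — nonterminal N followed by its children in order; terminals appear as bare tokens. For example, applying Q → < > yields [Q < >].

[P [Q ( [P [Q ( [P [Q ( )]] )]] )] [P [Q ( )]]]

P
Q P
( P ) P
( Q ) P
( ( P ) ) P
( ( Q ) ) P
( ( ( ) ) ) P
( ( ( ) ) ) Q
( ( ( ) ) ) ( )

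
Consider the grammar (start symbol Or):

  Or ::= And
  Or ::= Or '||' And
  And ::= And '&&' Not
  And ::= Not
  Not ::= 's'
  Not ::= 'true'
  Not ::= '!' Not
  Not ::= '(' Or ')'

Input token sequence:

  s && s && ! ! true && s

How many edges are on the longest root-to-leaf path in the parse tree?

6

[Or [And [And [And [And [Not s]] && [Not s]] && [Not ! [Not ! [Not true]]]] && [Not s]]]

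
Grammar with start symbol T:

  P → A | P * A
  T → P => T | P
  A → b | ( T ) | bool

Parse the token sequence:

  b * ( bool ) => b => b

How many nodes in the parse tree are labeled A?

[T [P [P [A b]] * [A ( [T [P [A bool]]] )]] => [T [P [A b]] => [T [P [A b]]]]]

5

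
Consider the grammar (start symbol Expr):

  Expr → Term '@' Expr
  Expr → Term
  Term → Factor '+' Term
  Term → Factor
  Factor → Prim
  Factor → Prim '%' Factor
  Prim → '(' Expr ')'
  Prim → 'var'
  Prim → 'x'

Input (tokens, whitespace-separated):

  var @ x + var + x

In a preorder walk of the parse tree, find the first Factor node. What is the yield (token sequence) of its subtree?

var

[Expr [Term [Factor [Prim var]]] @ [Expr [Term [Factor [Prim x]] + [Term [Factor [Prim var]] + [Term [Factor [Prim x]]]]]]]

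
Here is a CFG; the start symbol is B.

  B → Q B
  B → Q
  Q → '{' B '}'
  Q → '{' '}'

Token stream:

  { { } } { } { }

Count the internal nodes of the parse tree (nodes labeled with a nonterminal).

[B [Q { [B [Q { }]] }] [B [Q { }] [B [Q { }]]]]

8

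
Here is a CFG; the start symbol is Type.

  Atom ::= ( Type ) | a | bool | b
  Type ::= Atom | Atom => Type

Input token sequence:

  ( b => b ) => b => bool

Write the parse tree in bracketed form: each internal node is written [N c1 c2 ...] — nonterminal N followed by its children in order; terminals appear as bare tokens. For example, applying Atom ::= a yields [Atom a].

[Type [Atom ( [Type [Atom b] => [Type [Atom b]]] )] => [Type [Atom b] => [Type [Atom bool]]]]

Type
Atom => Type
( Type ) => Type
( Atom => Type ) => Type
( b => Type ) => Type
( b => Atom ) => Type
( b => b ) => Type
( b => b ) => Atom => Type
( b => b ) => b => Type
( b => b ) => b => Atom
( b => b ) => b => bool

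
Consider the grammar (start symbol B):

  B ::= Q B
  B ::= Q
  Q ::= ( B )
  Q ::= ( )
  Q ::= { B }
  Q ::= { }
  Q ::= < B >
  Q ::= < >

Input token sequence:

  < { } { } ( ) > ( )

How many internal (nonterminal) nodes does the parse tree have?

[B [Q < [B [Q { }] [B [Q { }] [B [Q ( )]]]] >] [B [Q ( )]]]

10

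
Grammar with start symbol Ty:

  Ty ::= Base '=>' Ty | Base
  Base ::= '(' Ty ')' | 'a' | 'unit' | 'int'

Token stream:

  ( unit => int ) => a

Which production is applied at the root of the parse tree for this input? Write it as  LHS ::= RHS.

[Ty [Base ( [Ty [Base unit] => [Ty [Base int]]] )] => [Ty [Base a]]]

Ty ::= Base '=>' Ty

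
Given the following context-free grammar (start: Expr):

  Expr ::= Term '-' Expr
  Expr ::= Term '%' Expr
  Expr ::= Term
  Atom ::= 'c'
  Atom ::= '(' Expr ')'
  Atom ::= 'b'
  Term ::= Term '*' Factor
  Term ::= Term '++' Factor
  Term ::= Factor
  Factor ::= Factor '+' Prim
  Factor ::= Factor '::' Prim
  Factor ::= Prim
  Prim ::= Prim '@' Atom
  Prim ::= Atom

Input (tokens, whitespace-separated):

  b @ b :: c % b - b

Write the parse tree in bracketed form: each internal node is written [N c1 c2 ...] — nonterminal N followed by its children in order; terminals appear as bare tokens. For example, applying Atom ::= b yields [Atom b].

Expr
Term % Expr
Factor % Expr
Factor :: Prim % Expr
Prim :: Prim % Expr
Prim @ Atom :: Prim % Expr
Atom @ Atom :: Prim % Expr
b @ Atom :: Prim % Expr
b @ b :: Prim % Expr
b @ b :: Atom % Expr
b @ b :: c % Expr
b @ b :: c % Term - Expr
b @ b :: c % Factor - Expr
b @ b :: c % Prim - Expr
b @ b :: c % Atom - Expr
b @ b :: c % b - Expr
b @ b :: c % b - Term
b @ b :: c % b - Factor
b @ b :: c % b - Prim
b @ b :: c % b - Atom
b @ b :: c % b - b

[Expr [Term [Factor [Factor [Prim [Prim [Atom b]] @ [Atom b]]] :: [Prim [Atom c]]]] % [Expr [Term [Factor [Prim [Atom b]]]] - [Expr [Term [Factor [Prim [Atom b]]]]]]]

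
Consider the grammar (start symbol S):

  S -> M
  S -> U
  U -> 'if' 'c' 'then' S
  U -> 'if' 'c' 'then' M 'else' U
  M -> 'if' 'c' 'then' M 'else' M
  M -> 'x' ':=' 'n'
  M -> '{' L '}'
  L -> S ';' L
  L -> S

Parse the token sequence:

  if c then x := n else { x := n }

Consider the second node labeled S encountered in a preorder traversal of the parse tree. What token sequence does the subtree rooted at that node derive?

[S [M if c then [M x := n] else [M { [L [S [M x := n]]] }]]]

x := n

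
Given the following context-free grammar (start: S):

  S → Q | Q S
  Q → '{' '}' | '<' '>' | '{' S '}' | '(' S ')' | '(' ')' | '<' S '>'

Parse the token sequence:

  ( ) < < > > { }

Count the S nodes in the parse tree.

[S [Q ( )] [S [Q < [S [Q < >]] >] [S [Q { }]]]]

4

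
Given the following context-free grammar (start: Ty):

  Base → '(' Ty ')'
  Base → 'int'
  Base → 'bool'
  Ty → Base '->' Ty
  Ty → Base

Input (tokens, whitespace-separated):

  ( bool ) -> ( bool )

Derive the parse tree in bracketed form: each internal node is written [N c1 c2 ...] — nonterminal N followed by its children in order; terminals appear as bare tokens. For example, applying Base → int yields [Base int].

[Ty [Base ( [Ty [Base bool]] )] -> [Ty [Base ( [Ty [Base bool]] )]]]

Ty
Base -> Ty
( Ty ) -> Ty
( Base ) -> Ty
( bool ) -> Ty
( bool ) -> Base
( bool ) -> ( Ty )
( bool ) -> ( Base )
( bool ) -> ( bool )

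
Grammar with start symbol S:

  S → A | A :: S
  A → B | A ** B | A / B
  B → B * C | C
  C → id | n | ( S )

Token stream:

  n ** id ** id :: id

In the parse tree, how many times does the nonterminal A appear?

4

[S [A [A [A [B [C n]]] ** [B [C id]]] ** [B [C id]]] :: [S [A [B [C id]]]]]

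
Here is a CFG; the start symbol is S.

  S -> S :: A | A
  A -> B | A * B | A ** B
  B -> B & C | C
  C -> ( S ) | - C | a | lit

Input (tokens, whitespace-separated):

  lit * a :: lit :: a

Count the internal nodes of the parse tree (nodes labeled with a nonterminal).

[S [S [S [A [A [B [C lit]]] * [B [C a]]]] :: [A [B [C lit]]]] :: [A [B [C a]]]]

15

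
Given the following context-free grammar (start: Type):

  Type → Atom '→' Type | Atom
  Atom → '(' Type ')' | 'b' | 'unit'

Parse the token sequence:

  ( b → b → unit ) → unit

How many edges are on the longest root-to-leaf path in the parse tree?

[Type [Atom ( [Type [Atom b] → [Type [Atom b] → [Type [Atom unit]]]] )] → [Type [Atom unit]]]

6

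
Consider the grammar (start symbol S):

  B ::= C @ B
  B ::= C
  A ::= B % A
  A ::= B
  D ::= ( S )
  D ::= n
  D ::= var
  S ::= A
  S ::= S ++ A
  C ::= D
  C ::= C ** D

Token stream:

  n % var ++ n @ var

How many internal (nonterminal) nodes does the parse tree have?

17

[S [S [A [B [C [D n]]] % [A [B [C [D var]]]]]] ++ [A [B [C [D n]] @ [B [C [D var]]]]]]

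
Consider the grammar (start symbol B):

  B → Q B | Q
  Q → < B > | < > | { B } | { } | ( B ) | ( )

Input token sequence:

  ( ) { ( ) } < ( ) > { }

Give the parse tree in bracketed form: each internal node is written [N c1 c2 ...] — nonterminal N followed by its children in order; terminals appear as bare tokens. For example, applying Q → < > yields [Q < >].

[B [Q ( )] [B [Q { [B [Q ( )]] }] [B [Q < [B [Q ( )]] >] [B [Q { }]]]]]

B
Q B
( ) B
( ) Q B
( ) { B } B
( ) { Q } B
( ) { ( ) } B
( ) { ( ) } Q B
( ) { ( ) } < B > B
( ) { ( ) } < Q > B
( ) { ( ) } < ( ) > B
( ) { ( ) } < ( ) > Q
( ) { ( ) } < ( ) > { }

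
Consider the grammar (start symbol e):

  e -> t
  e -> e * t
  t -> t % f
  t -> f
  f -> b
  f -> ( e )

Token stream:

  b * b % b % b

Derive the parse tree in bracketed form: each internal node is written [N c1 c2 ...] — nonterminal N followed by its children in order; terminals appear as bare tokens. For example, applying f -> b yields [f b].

e
e * t
t * t
f * t
b * t
b * t % f
b * t % f % f
b * f % f % f
b * b % f % f
b * b % b % f
b * b % b % b

[e [e [t [f b]]] * [t [t [t [f b]] % [f b]] % [f b]]]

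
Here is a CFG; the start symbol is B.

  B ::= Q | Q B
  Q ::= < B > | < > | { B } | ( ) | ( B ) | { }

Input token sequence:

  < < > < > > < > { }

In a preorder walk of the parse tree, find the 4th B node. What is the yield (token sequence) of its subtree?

[B [Q < [B [Q < >] [B [Q < >]]] >] [B [Q < >] [B [Q { }]]]]

< > { }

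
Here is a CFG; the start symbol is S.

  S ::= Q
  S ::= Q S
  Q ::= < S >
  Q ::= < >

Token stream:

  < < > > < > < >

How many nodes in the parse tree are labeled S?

4

[S [Q < [S [Q < >]] >] [S [Q < >] [S [Q < >]]]]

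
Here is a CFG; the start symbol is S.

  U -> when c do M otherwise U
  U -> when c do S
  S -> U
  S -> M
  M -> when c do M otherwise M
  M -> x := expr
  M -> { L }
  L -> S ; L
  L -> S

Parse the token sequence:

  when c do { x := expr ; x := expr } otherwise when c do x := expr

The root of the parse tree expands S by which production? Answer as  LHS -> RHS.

S -> U

[S [U when c do [M { [L [S [M x := expr]] ; [L [S [M x := expr]]]] }] otherwise [U when c do [S [M x := expr]]]]]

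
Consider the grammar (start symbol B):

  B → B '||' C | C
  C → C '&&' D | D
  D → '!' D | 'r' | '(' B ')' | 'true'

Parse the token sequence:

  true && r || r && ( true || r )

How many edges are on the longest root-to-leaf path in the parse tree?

[B [B [C [C [D true]] && [D r]]] || [C [C [D r]] && [D ( [B [B [C [D true]]] || [C [D r]]] )]]]

7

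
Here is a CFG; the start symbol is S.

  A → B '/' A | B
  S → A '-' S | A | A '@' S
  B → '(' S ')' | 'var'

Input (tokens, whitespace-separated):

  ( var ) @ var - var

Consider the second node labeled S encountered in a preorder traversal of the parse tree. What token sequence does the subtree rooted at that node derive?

var

[S [A [B ( [S [A [B var]]] )]] @ [S [A [B var]] - [S [A [B var]]]]]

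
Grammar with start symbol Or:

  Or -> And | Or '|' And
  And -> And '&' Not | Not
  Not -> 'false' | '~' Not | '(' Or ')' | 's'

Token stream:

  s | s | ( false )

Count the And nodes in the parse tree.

4

[Or [Or [Or [And [Not s]]] | [And [Not s]]] | [And [Not ( [Or [And [Not false]]] )]]]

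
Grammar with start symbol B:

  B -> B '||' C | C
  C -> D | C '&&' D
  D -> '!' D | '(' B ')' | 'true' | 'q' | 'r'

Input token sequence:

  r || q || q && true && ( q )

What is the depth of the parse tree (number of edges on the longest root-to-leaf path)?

6

[B [B [B [C [D r]]] || [C [D q]]] || [C [C [C [D q]] && [D true]] && [D ( [B [C [D q]]] )]]]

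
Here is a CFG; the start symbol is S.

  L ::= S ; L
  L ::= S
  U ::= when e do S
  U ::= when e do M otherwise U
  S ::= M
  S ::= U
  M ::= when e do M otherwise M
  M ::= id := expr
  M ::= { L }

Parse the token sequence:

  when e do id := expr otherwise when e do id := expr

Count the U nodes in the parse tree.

[S [U when e do [M id := expr] otherwise [U when e do [S [M id := expr]]]]]

2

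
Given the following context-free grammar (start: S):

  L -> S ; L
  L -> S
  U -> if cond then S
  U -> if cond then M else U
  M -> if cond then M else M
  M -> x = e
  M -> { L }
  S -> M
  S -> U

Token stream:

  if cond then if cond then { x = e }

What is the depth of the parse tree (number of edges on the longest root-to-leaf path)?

[S [U if cond then [S [U if cond then [S [M { [L [S [M x = e]]] }]]]]]]

9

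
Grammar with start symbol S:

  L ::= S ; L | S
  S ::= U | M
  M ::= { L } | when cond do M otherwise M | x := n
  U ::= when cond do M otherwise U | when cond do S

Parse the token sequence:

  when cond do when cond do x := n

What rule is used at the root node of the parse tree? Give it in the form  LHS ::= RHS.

S ::= U

[S [U when cond do [S [U when cond do [S [M x := n]]]]]]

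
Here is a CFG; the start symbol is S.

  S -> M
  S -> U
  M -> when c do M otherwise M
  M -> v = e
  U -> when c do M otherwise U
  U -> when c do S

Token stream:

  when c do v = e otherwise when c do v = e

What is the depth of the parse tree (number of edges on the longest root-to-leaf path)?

[S [U when c do [M v = e] otherwise [U when c do [S [M v = e]]]]]

5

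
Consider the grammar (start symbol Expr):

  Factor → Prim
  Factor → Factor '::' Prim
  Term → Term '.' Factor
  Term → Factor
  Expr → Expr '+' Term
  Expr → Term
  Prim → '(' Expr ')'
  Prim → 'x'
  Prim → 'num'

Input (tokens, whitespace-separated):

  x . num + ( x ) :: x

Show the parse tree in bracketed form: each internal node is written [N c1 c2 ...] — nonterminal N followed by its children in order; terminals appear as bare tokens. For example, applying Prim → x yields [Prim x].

Expr
Expr + Term
Term + Term
Term . Factor + Term
Factor . Factor + Term
Prim . Factor + Term
x . Factor + Term
x . Prim + Term
x . num + Term
x . num + Factor
x . num + Factor :: Prim
x . num + Prim :: Prim
x . num + ( Expr ) :: Prim
x . num + ( Term ) :: Prim
x . num + ( Factor ) :: Prim
x . num + ( Prim ) :: Prim
x . num + ( x ) :: Prim
x . num + ( x ) :: x

[Expr [Expr [Term [Term [Factor [Prim x]]] . [Factor [Prim num]]]] + [Term [Factor [Factor [Prim ( [Expr [Term [Factor [Prim x]]]] )]] :: [Prim x]]]]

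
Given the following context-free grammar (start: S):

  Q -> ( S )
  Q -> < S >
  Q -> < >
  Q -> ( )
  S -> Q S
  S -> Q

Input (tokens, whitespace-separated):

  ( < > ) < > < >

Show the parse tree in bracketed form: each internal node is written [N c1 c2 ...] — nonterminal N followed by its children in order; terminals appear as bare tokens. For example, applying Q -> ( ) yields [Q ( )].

S
Q S
( S ) S
( Q ) S
( < > ) S
( < > ) Q S
( < > ) < > S
( < > ) < > Q
( < > ) < > < >

[S [Q ( [S [Q < >]] )] [S [Q < >] [S [Q < >]]]]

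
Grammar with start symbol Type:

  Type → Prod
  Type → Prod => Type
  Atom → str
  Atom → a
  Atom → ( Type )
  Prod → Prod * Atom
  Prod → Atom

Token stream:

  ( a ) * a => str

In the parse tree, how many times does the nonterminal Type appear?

[Type [Prod [Prod [Atom ( [Type [Prod [Atom a]]] )]] * [Atom a]] => [Type [Prod [Atom str]]]]

3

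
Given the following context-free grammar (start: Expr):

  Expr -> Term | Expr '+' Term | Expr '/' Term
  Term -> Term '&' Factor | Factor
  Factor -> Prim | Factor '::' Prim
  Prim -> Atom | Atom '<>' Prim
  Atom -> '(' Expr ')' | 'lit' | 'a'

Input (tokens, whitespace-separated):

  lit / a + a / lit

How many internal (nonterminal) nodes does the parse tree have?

20

[Expr [Expr [Expr [Expr [Term [Factor [Prim [Atom lit]]]]] / [Term [Factor [Prim [Atom a]]]]] + [Term [Factor [Prim [Atom a]]]]] / [Term [Factor [Prim [Atom lit]]]]]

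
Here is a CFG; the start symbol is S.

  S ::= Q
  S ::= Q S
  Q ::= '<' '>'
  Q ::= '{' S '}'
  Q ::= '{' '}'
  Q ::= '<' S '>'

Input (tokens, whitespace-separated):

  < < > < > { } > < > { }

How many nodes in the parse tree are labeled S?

[S [Q < [S [Q < >] [S [Q < >] [S [Q { }]]]] >] [S [Q < >] [S [Q { }]]]]

6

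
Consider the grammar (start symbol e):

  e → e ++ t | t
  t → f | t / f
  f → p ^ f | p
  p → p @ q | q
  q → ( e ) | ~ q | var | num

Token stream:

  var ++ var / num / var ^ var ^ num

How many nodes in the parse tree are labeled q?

[e [e [t [f [p [q var]]]]] ++ [t [t [t [f [p [q var]]]] / [f [p [q num]]]] / [f [p [q var]] ^ [f [p [q var]] ^ [f [p [q num]]]]]]]

6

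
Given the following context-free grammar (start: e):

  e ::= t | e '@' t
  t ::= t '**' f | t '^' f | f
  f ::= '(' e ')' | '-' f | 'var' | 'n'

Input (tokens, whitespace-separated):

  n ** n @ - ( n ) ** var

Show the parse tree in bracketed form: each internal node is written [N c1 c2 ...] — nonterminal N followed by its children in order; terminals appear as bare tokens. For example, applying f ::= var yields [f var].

e
e @ t
t @ t
t ** f @ t
f ** f @ t
n ** f @ t
n ** n @ t
n ** n @ t ** f
n ** n @ f ** f
n ** n @ - f ** f
n ** n @ - ( e ) ** f
n ** n @ - ( t ) ** f
n ** n @ - ( f ) ** f
n ** n @ - ( n ) ** f
n ** n @ - ( n ) ** var

[e [e [t [t [f n]] ** [f n]]] @ [t [t [f - [f ( [e [t [f n]]] )]]] ** [f var]]]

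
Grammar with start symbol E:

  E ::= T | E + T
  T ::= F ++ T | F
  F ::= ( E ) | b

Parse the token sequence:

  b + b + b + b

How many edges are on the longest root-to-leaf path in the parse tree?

[E [E [E [E [T [F b]]] + [T [F b]]] + [T [F b]]] + [T [F b]]]

6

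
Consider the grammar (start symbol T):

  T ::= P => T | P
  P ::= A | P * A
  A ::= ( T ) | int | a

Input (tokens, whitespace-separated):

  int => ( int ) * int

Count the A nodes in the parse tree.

4

[T [P [A int]] => [T [P [P [A ( [T [P [A int]]] )]] * [A int]]]]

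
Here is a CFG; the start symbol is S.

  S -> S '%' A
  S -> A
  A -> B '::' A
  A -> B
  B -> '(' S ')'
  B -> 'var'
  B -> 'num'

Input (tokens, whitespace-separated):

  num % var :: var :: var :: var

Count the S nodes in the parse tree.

[S [S [A [B num]]] % [A [B var] :: [A [B var] :: [A [B var] :: [A [B var]]]]]]

2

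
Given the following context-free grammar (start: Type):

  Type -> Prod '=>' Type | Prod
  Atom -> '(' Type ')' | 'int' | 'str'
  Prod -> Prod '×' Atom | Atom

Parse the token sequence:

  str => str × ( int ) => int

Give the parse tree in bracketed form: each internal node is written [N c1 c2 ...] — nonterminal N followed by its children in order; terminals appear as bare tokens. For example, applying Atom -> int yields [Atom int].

[Type [Prod [Atom str]] => [Type [Prod [Prod [Atom str]] × [Atom ( [Type [Prod [Atom int]]] )]] => [Type [Prod [Atom int]]]]]

Type
Prod => Type
Atom => Type
str => Type
str => Prod => Type
str => Prod × Atom => Type
str => Atom × Atom => Type
str => str × Atom => Type
str => str × ( Type ) => Type
str => str × ( Prod ) => Type
str => str × ( Atom ) => Type
str => str × ( int ) => Type
str => str × ( int ) => Prod
str => str × ( int ) => Atom
str => str × ( int ) => int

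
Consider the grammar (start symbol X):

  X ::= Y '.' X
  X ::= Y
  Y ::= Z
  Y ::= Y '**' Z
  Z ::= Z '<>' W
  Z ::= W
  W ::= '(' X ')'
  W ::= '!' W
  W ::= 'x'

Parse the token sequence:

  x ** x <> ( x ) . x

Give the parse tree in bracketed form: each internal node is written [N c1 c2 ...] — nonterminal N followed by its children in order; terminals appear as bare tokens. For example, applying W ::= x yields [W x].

X
Y . X
Y ** Z . X
Z ** Z . X
W ** Z . X
x ** Z . X
x ** Z <> W . X
x ** W <> W . X
x ** x <> W . X
x ** x <> ( X ) . X
x ** x <> ( Y ) . X
x ** x <> ( Z ) . X
x ** x <> ( W ) . X
x ** x <> ( x ) . X
x ** x <> ( x ) . Y
x ** x <> ( x ) . Z
x ** x <> ( x ) . W
x ** x <> ( x ) . x

[X [Y [Y [Z [W x]]] ** [Z [Z [W x]] <> [W ( [X [Y [Z [W x]]]] )]]] . [X [Y [Z [W x]]]]]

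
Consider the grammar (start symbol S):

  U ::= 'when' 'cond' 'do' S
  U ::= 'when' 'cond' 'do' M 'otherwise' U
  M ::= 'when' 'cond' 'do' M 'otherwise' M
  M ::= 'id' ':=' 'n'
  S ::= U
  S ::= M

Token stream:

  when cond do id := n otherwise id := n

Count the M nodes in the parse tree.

3

[S [M when cond do [M id := n] otherwise [M id := n]]]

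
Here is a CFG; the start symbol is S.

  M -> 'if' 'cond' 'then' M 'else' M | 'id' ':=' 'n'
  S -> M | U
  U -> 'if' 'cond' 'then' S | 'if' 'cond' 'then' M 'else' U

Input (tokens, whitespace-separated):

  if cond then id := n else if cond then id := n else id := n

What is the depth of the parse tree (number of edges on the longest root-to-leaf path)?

4

[S [M if cond then [M id := n] else [M if cond then [M id := n] else [M id := n]]]]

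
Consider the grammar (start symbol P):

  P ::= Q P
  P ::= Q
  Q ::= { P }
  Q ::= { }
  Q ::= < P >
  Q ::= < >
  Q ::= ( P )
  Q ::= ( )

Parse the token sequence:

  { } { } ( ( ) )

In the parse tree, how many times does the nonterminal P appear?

4

[P [Q { }] [P [Q { }] [P [Q ( [P [Q ( )]] )]]]]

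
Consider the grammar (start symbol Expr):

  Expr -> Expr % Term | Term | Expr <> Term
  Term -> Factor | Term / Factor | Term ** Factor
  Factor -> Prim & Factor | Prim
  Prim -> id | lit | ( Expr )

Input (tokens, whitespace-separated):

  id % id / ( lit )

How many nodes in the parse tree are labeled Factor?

[Expr [Expr [Term [Factor [Prim id]]]] % [Term [Term [Factor [Prim id]]] / [Factor [Prim ( [Expr [Term [Factor [Prim lit]]]] )]]]]

4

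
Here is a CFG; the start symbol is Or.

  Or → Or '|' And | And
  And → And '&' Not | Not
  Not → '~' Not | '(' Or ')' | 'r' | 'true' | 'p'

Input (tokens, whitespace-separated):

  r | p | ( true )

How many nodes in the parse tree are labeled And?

[Or [Or [Or [And [Not r]]] | [And [Not p]]] | [And [Not ( [Or [And [Not true]]] )]]]

4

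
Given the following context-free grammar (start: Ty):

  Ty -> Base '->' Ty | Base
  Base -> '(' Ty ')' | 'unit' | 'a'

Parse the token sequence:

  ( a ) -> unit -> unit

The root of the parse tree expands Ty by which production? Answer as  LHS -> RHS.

Ty -> Base '->' Ty

[Ty [Base ( [Ty [Base a]] )] -> [Ty [Base unit] -> [Ty [Base unit]]]]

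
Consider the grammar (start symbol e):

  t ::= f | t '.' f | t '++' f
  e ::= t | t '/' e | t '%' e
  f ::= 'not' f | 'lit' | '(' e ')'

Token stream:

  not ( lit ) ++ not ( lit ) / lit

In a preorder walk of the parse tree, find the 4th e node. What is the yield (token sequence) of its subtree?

lit

[e [t [t [f not [f ( [e [t [f lit]]] )]]] ++ [f not [f ( [e [t [f lit]]] )]]] / [e [t [f lit]]]]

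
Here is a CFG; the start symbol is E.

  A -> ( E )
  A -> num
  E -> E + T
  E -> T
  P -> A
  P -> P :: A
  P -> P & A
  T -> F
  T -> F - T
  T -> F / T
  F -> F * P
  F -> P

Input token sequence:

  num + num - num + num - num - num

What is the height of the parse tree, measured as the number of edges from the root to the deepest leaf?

[E [E [E [T [F [P [A num]]]]] + [T [F [P [A num]]] - [T [F [P [A num]]]]]] + [T [F [P [A num]]] - [T [F [P [A num]]] - [T [F [P [A num]]]]]]]

7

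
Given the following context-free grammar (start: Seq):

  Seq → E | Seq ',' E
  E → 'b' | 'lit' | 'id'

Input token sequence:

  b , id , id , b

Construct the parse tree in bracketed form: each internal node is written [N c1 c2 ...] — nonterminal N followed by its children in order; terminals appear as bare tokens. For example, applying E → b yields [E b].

Seq
Seq , E
Seq , E , E
Seq , E , E , E
E , E , E , E
b , E , E , E
b , id , E , E
b , id , id , E
b , id , id , b

[Seq [Seq [Seq [Seq [E b]] , [E id]] , [E id]] , [E b]]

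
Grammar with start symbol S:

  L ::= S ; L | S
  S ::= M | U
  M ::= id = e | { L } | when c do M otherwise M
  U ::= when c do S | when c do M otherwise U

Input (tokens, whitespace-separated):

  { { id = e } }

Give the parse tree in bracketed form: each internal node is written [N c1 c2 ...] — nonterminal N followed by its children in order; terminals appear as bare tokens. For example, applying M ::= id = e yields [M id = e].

S
M
{ L }
{ S }
{ M }
{ { L } }
{ { S } }
{ { M } }
{ { id = e } }

[S [M { [L [S [M { [L [S [M id = e]]] }]]] }]]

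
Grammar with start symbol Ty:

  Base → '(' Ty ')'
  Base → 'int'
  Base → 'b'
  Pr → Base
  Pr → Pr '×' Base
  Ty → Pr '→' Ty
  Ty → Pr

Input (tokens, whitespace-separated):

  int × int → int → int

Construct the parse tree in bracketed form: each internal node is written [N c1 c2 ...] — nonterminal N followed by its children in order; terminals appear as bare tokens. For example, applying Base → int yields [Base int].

[Ty [Pr [Pr [Base int]] × [Base int]] → [Ty [Pr [Base int]] → [Ty [Pr [Base int]]]]]

Ty
Pr → Ty
Pr × Base → Ty
Base × Base → Ty
int × Base → Ty
int × int → Ty
int × int → Pr → Ty
int × int → Base → Ty
int × int → int → Ty
int × int → int → Pr
int × int → int → Base
int × int → int → int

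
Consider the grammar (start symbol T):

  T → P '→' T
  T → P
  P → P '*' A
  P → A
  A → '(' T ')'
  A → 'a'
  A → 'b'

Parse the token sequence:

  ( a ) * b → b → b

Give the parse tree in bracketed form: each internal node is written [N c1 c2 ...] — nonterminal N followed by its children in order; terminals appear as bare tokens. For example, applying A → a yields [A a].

T
P → T
P * A → T
A * A → T
( T ) * A → T
( P ) * A → T
( A ) * A → T
( a ) * A → T
( a ) * b → T
( a ) * b → P → T
( a ) * b → A → T
( a ) * b → b → T
( a ) * b → b → P
( a ) * b → b → A
( a ) * b → b → b

[T [P [P [A ( [T [P [A a]]] )]] * [A b]] → [T [P [A b]] → [T [P [A b]]]]]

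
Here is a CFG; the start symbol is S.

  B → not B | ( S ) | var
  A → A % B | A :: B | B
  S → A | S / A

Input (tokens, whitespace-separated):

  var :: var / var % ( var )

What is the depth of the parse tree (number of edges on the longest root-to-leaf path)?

[S [S [A [A [B var]] :: [B var]]] / [A [A [B var]] % [B ( [S [A [B var]]] )]]]

6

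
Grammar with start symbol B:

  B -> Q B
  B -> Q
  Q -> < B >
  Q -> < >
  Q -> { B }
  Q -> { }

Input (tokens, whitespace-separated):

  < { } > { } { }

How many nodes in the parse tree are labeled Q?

4

[B [Q < [B [Q { }]] >] [B [Q { }] [B [Q { }]]]]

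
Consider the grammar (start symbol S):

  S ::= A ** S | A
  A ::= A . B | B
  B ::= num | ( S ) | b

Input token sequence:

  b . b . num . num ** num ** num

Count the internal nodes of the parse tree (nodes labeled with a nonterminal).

[S [A [A [A [A [B b]] . [B b]] . [B num]] . [B num]] ** [S [A [B num]] ** [S [A [B num]]]]]

15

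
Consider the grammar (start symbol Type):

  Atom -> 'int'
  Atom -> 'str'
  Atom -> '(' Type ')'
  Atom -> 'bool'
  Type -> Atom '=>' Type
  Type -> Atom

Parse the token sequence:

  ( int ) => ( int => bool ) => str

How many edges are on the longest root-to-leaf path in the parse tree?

[Type [Atom ( [Type [Atom int]] )] => [Type [Atom ( [Type [Atom int] => [Type [Atom bool]]] )] => [Type [Atom str]]]]

6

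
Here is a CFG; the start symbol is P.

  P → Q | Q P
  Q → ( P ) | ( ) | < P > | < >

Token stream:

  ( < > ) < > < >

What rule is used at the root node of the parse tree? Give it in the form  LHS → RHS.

[P [Q ( [P [Q < >]] )] [P [Q < >] [P [Q < >]]]]

P → Q P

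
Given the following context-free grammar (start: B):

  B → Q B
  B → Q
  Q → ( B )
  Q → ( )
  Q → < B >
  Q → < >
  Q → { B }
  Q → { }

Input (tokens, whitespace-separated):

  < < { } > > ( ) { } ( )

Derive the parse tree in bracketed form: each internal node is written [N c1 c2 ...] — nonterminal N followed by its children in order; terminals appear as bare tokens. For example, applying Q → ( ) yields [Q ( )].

[B [Q < [B [Q < [B [Q { }]] >]] >] [B [Q ( )] [B [Q { }] [B [Q ( )]]]]]

B
Q B
< B > B
< Q > B
< < B > > B
< < Q > > B
< < { } > > B
< < { } > > Q B
< < { } > > ( ) B
< < { } > > ( ) Q B
< < { } > > ( ) { } B
< < { } > > ( ) { } Q
< < { } > > ( ) { } ( )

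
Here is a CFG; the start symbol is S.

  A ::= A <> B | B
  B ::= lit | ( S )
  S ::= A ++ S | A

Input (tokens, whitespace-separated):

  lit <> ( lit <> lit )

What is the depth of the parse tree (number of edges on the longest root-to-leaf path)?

[S [A [A [B lit]] <> [B ( [S [A [A [B lit]] <> [B lit]]] )]]]

7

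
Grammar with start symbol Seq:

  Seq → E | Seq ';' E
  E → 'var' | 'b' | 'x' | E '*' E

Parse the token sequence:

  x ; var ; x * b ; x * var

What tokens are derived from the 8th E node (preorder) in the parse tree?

var

[Seq [Seq [Seq [Seq [E x]] ; [E var]] ; [E [E x] * [E b]]] ; [E [E x] * [E var]]]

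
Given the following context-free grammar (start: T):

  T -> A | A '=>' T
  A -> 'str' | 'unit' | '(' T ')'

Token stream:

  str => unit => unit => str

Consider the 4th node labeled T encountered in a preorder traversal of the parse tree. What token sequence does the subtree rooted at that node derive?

str

[T [A str] => [T [A unit] => [T [A unit] => [T [A str]]]]]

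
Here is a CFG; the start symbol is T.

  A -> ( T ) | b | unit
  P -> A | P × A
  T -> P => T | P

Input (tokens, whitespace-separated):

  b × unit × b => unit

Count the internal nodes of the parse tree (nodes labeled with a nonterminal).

10

[T [P [P [P [A b]] × [A unit]] × [A b]] => [T [P [A unit]]]]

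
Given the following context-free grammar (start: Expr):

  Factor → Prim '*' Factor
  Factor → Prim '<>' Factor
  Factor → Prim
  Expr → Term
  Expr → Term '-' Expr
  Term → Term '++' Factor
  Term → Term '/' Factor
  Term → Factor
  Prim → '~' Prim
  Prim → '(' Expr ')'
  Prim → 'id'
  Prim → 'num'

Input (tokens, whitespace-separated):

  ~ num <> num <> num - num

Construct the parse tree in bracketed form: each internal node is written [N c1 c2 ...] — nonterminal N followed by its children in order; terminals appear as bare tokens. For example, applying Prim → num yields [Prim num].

Expr
Term - Expr
Factor - Expr
Prim <> Factor - Expr
~ Prim <> Factor - Expr
~ num <> Factor - Expr
~ num <> Prim <> Factor - Expr
~ num <> num <> Factor - Expr
~ num <> num <> Prim - Expr
~ num <> num <> num - Expr
~ num <> num <> num - Term
~ num <> num <> num - Factor
~ num <> num <> num - Prim
~ num <> num <> num - num

[Expr [Term [Factor [Prim ~ [Prim num]] <> [Factor [Prim num] <> [Factor [Prim num]]]]] - [Expr [Term [Factor [Prim num]]]]]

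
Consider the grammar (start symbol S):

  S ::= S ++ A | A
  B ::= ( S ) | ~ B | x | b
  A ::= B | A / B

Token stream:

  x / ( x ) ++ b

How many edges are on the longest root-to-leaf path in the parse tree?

7

[S [S [A [A [B x]] / [B ( [S [A [B x]]] )]]] ++ [A [B b]]]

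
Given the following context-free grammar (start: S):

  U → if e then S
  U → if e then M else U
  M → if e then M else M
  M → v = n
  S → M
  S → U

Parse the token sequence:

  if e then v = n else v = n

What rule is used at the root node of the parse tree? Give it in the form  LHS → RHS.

[S [M if e then [M v = n] else [M v = n]]]

S → M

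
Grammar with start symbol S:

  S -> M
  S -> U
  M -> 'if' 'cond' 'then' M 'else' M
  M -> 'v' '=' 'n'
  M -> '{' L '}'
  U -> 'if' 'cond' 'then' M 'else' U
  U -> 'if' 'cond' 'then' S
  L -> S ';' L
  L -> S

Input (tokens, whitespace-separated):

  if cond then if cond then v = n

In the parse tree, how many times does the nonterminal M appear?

[S [U if cond then [S [U if cond then [S [M v = n]]]]]]

1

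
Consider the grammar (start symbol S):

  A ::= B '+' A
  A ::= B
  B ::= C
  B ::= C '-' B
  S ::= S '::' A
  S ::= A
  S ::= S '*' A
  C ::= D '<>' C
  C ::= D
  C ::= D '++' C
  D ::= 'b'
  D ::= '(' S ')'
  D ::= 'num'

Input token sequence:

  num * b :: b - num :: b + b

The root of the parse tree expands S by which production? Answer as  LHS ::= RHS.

S ::= S '::' A

[S [S [S [S [A [B [C [D num]]]]] * [A [B [C [D b]]]]] :: [A [B [C [D b]] - [B [C [D num]]]]]] :: [A [B [C [D b]]] + [A [B [C [D b]]]]]]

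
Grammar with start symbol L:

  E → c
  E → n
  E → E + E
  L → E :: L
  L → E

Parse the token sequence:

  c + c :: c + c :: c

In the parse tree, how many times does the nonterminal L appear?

[L [E [E c] + [E c]] :: [L [E [E c] + [E c]] :: [L [E c]]]]

3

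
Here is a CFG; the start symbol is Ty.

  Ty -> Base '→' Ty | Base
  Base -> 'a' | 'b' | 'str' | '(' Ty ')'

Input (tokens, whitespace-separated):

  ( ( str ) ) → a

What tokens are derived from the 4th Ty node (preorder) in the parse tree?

a

[Ty [Base ( [Ty [Base ( [Ty [Base str]] )]] )] → [Ty [Base a]]]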